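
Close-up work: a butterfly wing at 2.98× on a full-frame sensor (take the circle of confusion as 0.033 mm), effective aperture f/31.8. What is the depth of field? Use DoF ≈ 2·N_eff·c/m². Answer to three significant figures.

0.236 mm

At magnification m, DoF ≈ 2·N_eff·c/m² = 2 × 31.8 × 0.033 / 2.98² = 2.099 / 8.88 ≈ 0.236 mm.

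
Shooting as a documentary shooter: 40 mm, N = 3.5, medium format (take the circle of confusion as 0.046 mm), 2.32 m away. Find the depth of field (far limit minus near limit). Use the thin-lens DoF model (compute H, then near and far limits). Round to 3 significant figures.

Hyperfocal distance H = f²/(N·c) + f = 40²/(3.5 × 0.046) + 40 = 1600/0.161 + 40 ≈ 9977.9 mm ≈ 9.978 m.
Near limit Dn = s·(H − f)/(H + s − 2f) = 2320 × (9977.9 − 40) / (9977.9 + 2320 − 2 × 40) = 2320 × 9937.9 / 12217.9 ≈ 1887.1 mm.
Far limit Df = s·(H − f)/(H − s) = 2320 × (9977.9 − 40) / (9977.9 − 2320) = 2320 × 9937.9 / 7657.9 ≈ 3010.7 mm.
Depth of field = Df − Dn = 3010.7 − 1887.1 ≈ 1123.6 mm ≈ 1.12 m.

1.12 m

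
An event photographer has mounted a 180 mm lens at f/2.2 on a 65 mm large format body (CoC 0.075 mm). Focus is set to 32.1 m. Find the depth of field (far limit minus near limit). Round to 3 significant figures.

10.7 m

Hyperfocal distance H = f²/(N·c) + f = 180²/(2.2 × 0.075) + 180 = 32400/0.165 + 180 ≈ 196543.6 mm ≈ 196.5 m.
Near limit Dn = s·(H − f)/(H + s − 2f) = 32100 × (196543.6 − 180) / (196543.6 + 32100 − 2 × 180) = 32100 × 196363.6 / 228283.6 ≈ 27612 mm.
Far limit Df = s·(H − f)/(H − s) = 32100 × (196543.6 − 180) / (196543.6 − 32100) = 32100 × 196363.6 / 164443.6 ≈ 38331 mm.
Depth of field = Df − Dn = 38331 − 27612 ≈ 10719 mm ≈ 10.7 m.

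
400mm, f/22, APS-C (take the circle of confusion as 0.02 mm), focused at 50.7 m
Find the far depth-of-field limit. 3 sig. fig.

58.8 m

Hyperfocal distance H = f²/(N·c) + f = 400²/(22 × 0.02) + 400 = 160000/0.44 + 400 ≈ 364036.4 mm ≈ 364.0 m.
Far limit Df = s·(H − f)/(H − s) = 50700 × (364036.4 − 400) / (364036.4 − 50700) = 50700 × 363636.4 / 313336.4 ≈ 58839 mm ≈ 58.8 m.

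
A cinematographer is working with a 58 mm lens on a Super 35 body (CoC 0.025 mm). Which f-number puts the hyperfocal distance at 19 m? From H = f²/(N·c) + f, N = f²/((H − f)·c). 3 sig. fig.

Rearrange H = f²/(N·c) + f for N: N = f² / ((H − f)·c).
N = 58² / ((19000 − 58) × 0.025) = 3364 / 473.6 ≈ 7.10.

f/7.10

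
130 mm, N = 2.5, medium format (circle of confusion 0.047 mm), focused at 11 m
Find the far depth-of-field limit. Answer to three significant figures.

Hyperfocal distance H = f²/(N·c) + f = 130²/(2.5 × 0.047) + 130 = 16900/0.1175 + 130 ≈ 143959.8 mm ≈ 144.0 m.
Far limit Df = s·(H − f)/(H − s) = 11000 × (143959.8 − 130) / (143959.8 − 11000) = 11000 × 143829.8 / 132959.8 ≈ 11899 mm ≈ 11.9 m.

11.9 m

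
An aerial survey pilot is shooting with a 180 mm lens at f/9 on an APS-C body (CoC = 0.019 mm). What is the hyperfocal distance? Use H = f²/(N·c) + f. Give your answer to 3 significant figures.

Hyperfocal distance H = f²/(N·c) + f = 180²/(9 × 0.019) + 180 = 32400/0.171 + 180 ≈ 189653.7 mm ≈ 190 m.

190 m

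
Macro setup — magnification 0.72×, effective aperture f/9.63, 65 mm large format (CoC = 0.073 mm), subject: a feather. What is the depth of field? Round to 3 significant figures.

2.71 mm

At magnification m, DoF ≈ 2·N_eff·c/m² = 2 × 9.63 × 0.073 / 0.72² = 1.406 / 0.5184 ≈ 2.71 mm.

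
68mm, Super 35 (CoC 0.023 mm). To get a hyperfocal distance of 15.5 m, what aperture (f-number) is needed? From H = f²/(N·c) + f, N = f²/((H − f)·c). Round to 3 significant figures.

f/13

Rearrange H = f²/(N·c) + f for N: N = f² / ((H − f)·c).
N = 68² / ((15500 − 68) × 0.023) = 4624 / 354.9 ≈ 13.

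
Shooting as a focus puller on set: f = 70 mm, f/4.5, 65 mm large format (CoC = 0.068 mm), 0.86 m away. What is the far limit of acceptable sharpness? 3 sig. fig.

0.905 m

Hyperfocal distance H = f²/(N·c) + f = 70²/(4.5 × 0.068) + 70 = 4900/0.306 + 70 ≈ 16083.1 mm ≈ 16.08 m.
Far limit Df = s·(H − f)/(H − s) = 860 × (16083.1 − 70) / (16083.1 − 860) = 860 × 16013.1 / 15223.1 ≈ 904.63 mm ≈ 0.905 m.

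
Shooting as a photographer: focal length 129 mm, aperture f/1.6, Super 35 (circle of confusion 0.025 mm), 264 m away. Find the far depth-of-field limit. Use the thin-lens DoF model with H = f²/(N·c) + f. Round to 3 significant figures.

722 m

Hyperfocal distance H = f²/(N·c) + f = 129²/(1.6 × 0.025) + 129 = 16641/0.04 + 129 ≈ 416154.0 mm ≈ 416.2 m.
Far limit Df = s·(H − f)/(H − s) = 264000 × (416154.0 − 129) / (416154.0 − 264000) = 264000 × 416025.0 / 152154.0 ≈ 721838 mm ≈ 722 m.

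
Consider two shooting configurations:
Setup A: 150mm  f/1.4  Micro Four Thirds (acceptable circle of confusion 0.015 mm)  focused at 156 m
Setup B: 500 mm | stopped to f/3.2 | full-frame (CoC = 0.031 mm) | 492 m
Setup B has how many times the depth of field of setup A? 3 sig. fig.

4.30

Setup A: H = 150²/(1.4×0.015) + 150 ≈ 1071578.6 mm; DoF = Df − Dn = 182554 − 136190 ≈ 46364 mm.
Setup B: H = 500²/(3.2×0.031) + 500 ≈ 2520661.3 mm; DoF = Df − Dn = 611201 − 411706 ≈ 199495 mm.
Ratio = 199495 / 46364 ≈ 4.30.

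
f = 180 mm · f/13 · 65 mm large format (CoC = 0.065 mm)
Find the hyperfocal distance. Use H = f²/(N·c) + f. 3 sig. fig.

38.5 m

Hyperfocal distance H = f²/(N·c) + f = 180²/(13 × 0.065) + 180 = 32400/0.845 + 180 ≈ 38523.2 mm ≈ 38.5 m.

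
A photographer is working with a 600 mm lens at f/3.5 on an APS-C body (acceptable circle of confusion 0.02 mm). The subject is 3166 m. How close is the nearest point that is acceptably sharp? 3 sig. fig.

1960 m

Hyperfocal distance H = f²/(N·c) + f = 600²/(3.5 × 0.02) + 600 = 360000/0.07 + 600 ≈ 5143457.1 mm ≈ 5143 m.
Near limit Dn = s·(H − f)/(H + s − 2f) = 3166000 × (5143457.1 − 600) / (5143457.1 + 3166000 − 2 × 600) = 3166000 × 5142857.1 / 8308257.1 ≈ 1959772 mm ≈ 1960 m.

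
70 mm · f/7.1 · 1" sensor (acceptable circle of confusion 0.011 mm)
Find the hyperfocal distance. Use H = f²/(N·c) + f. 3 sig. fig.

62.8 m

Hyperfocal distance H = f²/(N·c) + f = 70²/(7.1 × 0.011) + 70 = 4900/0.0781 + 70 ≈ 62810.1 mm ≈ 62.8 m.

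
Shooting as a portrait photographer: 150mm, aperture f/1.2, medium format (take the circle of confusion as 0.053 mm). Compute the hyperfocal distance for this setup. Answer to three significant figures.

354 m

Hyperfocal distance H = f²/(N·c) + f = 150²/(1.2 × 0.053) + 150 = 22500/0.0636 + 150 ≈ 353923.6 mm ≈ 354 m.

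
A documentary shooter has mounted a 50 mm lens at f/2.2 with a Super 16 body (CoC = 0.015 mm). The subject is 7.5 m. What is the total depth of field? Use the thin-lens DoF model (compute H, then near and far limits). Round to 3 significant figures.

1.49 m

Hyperfocal distance H = f²/(N·c) + f = 50²/(2.2 × 0.015) + 50 = 2500/0.033 + 50 ≈ 75807.6 mm ≈ 75.81 m.
Near limit Dn = s·(H − f)/(H + s − 2f) = 7500 × (75807.6 − 50) / (75807.6 + 7500 − 2 × 50) = 7500 × 75757.6 / 83207.6 ≈ 6828.5 mm.
Far limit Df = s·(H − f)/(H − s) = 7500 × (75807.6 − 50) / (75807.6 − 7500) = 7500 × 75757.6 / 68307.6 ≈ 8318.0 mm.
Depth of field = Df − Dn = 8318.0 − 6828.5 ≈ 1489.5 mm ≈ 1.49 m.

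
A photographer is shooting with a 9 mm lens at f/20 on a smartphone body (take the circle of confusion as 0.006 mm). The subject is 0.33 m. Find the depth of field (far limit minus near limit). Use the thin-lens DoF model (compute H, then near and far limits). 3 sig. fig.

406 mm

Hyperfocal distance H = f²/(N·c) + f = 9²/(20 × 0.006) + 9 = 81/0.12 + 9 ≈ 684.0 mm ≈ 0.684 m.
Near limit Dn = s·(H − f)/(H + s − 2f) = 330 × (684.0 − 9) / (684.0 + 330 − 2 × 9) = 330 × 675.0 / 996.0 ≈ 223.64 mm.
Far limit Df = s·(H − f)/(H − s) = 330 × (684.0 − 9) / (684.0 − 330) = 330 × 675.0 / 354.0 ≈ 629.24 mm.
Depth of field = Df − Dn = 629.24 − 223.64 ≈ 405.60 mm.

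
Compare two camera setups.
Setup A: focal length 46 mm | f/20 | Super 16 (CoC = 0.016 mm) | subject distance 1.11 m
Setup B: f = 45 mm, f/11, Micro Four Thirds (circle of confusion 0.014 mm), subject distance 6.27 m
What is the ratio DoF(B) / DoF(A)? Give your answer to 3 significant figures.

Setup A: H = 46²/(20×0.016) + 46 ≈ 6658.5 mm; DoF = Df − Dn = 1322.86 − 956.15 ≈ 366.71 mm.
Setup B: H = 45²/(11×0.014) + 45 ≈ 13194.4 mm; DoF = Df − Dn = 11906.7 − 4255.4 ≈ 7651.3 mm.
Ratio = 7651.3 / 366.71 ≈ 20.9.

20.9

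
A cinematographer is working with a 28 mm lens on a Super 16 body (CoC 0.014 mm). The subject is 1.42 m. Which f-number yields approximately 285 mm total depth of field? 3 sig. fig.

f/4

Write h = H − f = f²/(N·c). The thin-lens limits are Dn = s·h/(h + (s−f)) and Df = s·h/(h − (s−f)), so DoF = Df − Dn = 2·s·(s−f)·h / (h² − (s−f)²).
That is a quadratic in h: DoF·h² − 2·s·(s−f)·h − DoF·(s−f)² = 0 ⇒ h = (s−f)·(s + √(s² + DoF²)) / DoF = 1392 × (1420 + √(1420² + 285²)) / 285 = 1392 × (1420 + 1448.32) / 285 ≈ 14009 mm.
Then N = f²/(c·h) = 28² / (0.014 × 14009) = 784 / 196.13 ≈ 4.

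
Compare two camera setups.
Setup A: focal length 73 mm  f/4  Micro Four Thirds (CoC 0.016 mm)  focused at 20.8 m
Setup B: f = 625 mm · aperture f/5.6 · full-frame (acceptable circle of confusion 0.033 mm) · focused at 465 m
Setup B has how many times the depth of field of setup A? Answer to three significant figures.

19.4

Setup A: H = 73²/(4×0.016) + 73 ≈ 83338.6 mm; DoF = Df − Dn = 27694 − 16654 ≈ 11040 mm.
Setup B: H = 625²/(5.6×0.033) + 625 ≈ 2114396.6 mm; DoF = Df − Dn = 595917 − 381244 ≈ 214673 mm.
Ratio = 214673 / 11040 ≈ 19.4.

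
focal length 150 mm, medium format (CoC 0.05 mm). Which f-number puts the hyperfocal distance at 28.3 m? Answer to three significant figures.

f/16

Rearrange H = f²/(N·c) + f for N: N = f² / ((H − f)·c).
N = 150² / ((28300 − 150) × 0.05) = 22500 / 1408 ≈ 16.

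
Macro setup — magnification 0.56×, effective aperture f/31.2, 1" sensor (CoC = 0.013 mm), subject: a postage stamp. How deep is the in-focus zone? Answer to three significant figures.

2.59 mm

At magnification m, DoF ≈ 2·N_eff·c/m² = 2 × 31.2 × 0.013 / 0.56² = 0.8112 / 0.3136 ≈ 2.59 mm.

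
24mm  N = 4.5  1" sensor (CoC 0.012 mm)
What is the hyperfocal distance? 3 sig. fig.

10.7 m

Hyperfocal distance H = f²/(N·c) + f = 24²/(4.5 × 0.012) + 24 = 576/0.054 + 24 ≈ 10690.7 mm ≈ 10.7 m.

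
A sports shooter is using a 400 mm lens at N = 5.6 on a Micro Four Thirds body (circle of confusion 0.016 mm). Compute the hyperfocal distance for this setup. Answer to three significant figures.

1790 m

Hyperfocal distance H = f²/(N·c) + f = 400²/(5.6 × 0.016) + 400 = 160000/0.0896 + 400 ≈ 1786114.3 mm ≈ 1790 m.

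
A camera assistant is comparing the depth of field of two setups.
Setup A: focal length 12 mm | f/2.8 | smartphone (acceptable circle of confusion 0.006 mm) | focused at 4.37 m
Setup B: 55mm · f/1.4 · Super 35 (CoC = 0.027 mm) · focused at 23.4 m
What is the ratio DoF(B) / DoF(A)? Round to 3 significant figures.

Setup A: H = 12²/(2.8×0.006) + 12 ≈ 8583.4 mm; DoF = Df − Dn = 8889.9 − 2897.0 ≈ 5992.9 mm.
Setup B: H = 55²/(1.4×0.027) + 55 ≈ 80081.5 mm; DoF = Df − Dn = 33038 − 18115 ≈ 14923 mm.
Ratio = 14923 / 5992.9 ≈ 2.49.

2.49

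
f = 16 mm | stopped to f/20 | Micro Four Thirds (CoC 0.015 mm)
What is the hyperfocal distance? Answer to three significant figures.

0.869 m

Hyperfocal distance H = f²/(N·c) + f = 16²/(20 × 0.015) + 16 = 256/0.3 + 16 ≈ 869.3 mm ≈ 0.869 m.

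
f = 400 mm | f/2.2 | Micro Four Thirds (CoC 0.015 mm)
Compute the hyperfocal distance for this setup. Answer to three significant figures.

4850 m

Hyperfocal distance H = f²/(N·c) + f = 400²/(2.2 × 0.015) + 400 = 160000/0.033 + 400 ≈ 4848884.8 mm ≈ 4850 m.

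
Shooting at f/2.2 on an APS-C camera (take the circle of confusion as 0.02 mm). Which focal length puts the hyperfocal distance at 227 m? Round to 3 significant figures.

99.9 mm

From H = f²/(N·c) + f, with f ≪ H: f ≈ √(H·N·c) = √(227000 × 2.2 × 0.02) = √9988.0 ≈ 99.94 mm.
The +f correction barely moves this — solving exactly, f² + N·c·f − N·c·H = 0 ⇒ f = (−N·c + √((N·c)² + 4·N·c·H))/2 = (−0.044 + √39952)/2 ≈ 99.918 mm, so f ≈ 99.9 mm.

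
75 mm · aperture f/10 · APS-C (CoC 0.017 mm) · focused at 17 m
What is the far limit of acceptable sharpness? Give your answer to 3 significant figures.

34.8 m

Hyperfocal distance H = f²/(N·c) + f = 75²/(10 × 0.017) + 75 = 5625/0.17 + 75 ≈ 33163.2 mm ≈ 33.16 m.
Far limit Df = s·(H − f)/(H − s) = 17000 × (33163.2 − 75) / (33163.2 − 17000) = 17000 × 33088.2 / 16163.2 ≈ 34801 mm ≈ 34.8 m.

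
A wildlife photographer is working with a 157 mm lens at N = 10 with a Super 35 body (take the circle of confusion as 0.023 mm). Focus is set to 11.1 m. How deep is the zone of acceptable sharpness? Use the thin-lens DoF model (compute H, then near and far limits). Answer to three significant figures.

2.29 m

Hyperfocal distance H = f²/(N·c) + f = 157²/(10 × 0.023) + 157 = 24649/0.23 + 157 ≈ 107326.6 mm ≈ 107.3 m.
Near limit Dn = s·(H − f)/(H + s − 2f) = 11100 × (107326.6 − 157) / (107326.6 + 11100 − 2 × 157) = 11100 × 107169.6 / 118112.6 ≈ 10071.6 mm.
Far limit Df = s·(H − f)/(H − s) = 11100 × (107326.6 − 157) / (107326.6 − 11100) = 11100 × 107169.6 / 96226.6 ≈ 12362.3 mm.
Depth of field = Df − Dn = 12362.3 − 10071.6 ≈ 2290.7 mm ≈ 2.29 m.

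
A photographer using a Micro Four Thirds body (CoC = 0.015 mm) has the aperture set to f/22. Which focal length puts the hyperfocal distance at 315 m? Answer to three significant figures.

From H = f²/(N·c) + f, with f ≪ H: f ≈ √(H·N·c) = √(315000 × 22 × 0.015) = √103950 ≈ 322.4 mm.
The +f correction barely moves this — solving exactly, f² + N·c·f − N·c·H = 0 ⇒ f = (−N·c + √((N·c)² + 4·N·c·H))/2 = (−0.33 + √415800)/2 ≈ 322.25 mm, so f ≈ 322 mm.

322 mm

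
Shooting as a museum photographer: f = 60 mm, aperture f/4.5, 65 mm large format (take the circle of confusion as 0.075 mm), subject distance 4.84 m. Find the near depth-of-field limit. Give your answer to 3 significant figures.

3.34 m

Hyperfocal distance H = f²/(N·c) + f = 60²/(4.5 × 0.075) + 60 = 3600/0.3375 + 60 ≈ 10726.7 mm ≈ 10.73 m.
Near limit Dn = s·(H − f)/(H + s − 2f) = 4840 × (10726.7 − 60) / (10726.7 + 4840 − 2 × 60) = 4840 × 10666.7 / 15446.7 ≈ 3342.3 mm ≈ 3.34 m.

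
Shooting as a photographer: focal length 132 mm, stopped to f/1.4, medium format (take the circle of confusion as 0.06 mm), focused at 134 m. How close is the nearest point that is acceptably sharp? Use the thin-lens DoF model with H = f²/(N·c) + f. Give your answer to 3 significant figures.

Hyperfocal distance H = f²/(N·c) + f = 132²/(1.4 × 0.06) + 132 = 17424/0.084 + 132 ≈ 207560.6 mm ≈ 207.6 m.
Near limit Dn = s·(H − f)/(H + s − 2f) = 134000 × (207560.6 − 132) / (207560.6 + 134000 − 2 × 132) = 134000 × 207428.6 / 341296.6 ≈ 81441 mm ≈ 81.4 m.

81.4 m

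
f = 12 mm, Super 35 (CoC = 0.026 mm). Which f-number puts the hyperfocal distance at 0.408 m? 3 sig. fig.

f/14

Rearrange H = f²/(N·c) + f for N: N = f² / ((H − f)·c).
N = 12² / ((408 − 12) × 0.026) = 144 / 10.30 ≈ 14.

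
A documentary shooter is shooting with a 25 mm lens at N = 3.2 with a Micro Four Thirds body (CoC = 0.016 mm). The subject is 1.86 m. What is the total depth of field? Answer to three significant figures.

Hyperfocal distance H = f²/(N·c) + f = 25²/(3.2 × 0.016) + 25 = 625/0.0512 + 25 ≈ 12232.0 mm ≈ 12.23 m.
Near limit Dn = s·(H − f)/(H + s − 2f) = 1860 × (12232.0 − 25) / (12232.0 + 1860 − 2 × 25) = 1860 × 12207.0 / 14042.0 ≈ 1616.94 mm.
Far limit Df = s·(H − f)/(H − s) = 1860 × (12232.0 − 25) / (12232.0 − 1860) = 1860 × 12207.0 / 10372.0 ≈ 2189.07 mm.
Depth of field = Df − Dn = 2189.07 − 1616.94 ≈ 572.13 mm ≈ 0.572 m.

0.572 m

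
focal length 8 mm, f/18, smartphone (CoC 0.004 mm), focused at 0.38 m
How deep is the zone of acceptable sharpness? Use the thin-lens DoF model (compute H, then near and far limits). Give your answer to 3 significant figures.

386 mm

Hyperfocal distance H = f²/(N·c) + f = 8²/(18 × 0.004) + 8 = 64/0.072 + 8 ≈ 896.9 mm ≈ 0.897 m.
Near limit Dn = s·(H − f)/(H + s − 2f) = 380 × (896.9 − 8) / (896.9 + 380 − 2 × 8) = 380 × 888.9 / 1260.9 ≈ 267.89 mm.
Far limit Df = s·(H − f)/(H − s) = 380 × (896.9 − 8) / (896.9 − 380) = 380 × 888.9 / 516.9 ≈ 653.48 mm.
Depth of field = Df − Dn = 653.48 − 267.89 ≈ 385.59 mm.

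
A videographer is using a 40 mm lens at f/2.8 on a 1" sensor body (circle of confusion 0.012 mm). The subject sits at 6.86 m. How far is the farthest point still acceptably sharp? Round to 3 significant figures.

Hyperfocal distance H = f²/(N·c) + f = 40²/(2.8 × 0.012) + 40 = 1600/0.0336 + 40 ≈ 47659.0 mm ≈ 47.66 m.
Far limit Df = s·(H − f)/(H − s) = 6860 × (47659.0 − 40) / (47659.0 − 6860) = 6860 × 47619.0 / 40799.0 ≈ 8006.7 mm ≈ 8.01 m.

8.01 m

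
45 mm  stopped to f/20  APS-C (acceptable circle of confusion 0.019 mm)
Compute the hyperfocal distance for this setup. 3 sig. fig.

5.37 m

Hyperfocal distance H = f²/(N·c) + f = 45²/(20 × 0.019) + 45 = 2025/0.38 + 45 ≈ 5373.9 mm ≈ 5.37 m.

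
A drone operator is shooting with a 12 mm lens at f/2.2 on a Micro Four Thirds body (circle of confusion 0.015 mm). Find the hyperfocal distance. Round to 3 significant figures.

Hyperfocal distance H = f²/(N·c) + f = 12²/(2.2 × 0.015) + 12 = 144/0.033 + 12 ≈ 4375.6 mm ≈ 4.38 m.

4.38 m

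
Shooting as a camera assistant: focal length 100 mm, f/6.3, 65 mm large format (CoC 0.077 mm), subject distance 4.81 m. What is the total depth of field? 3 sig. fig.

Hyperfocal distance H = f²/(N·c) + f = 100²/(6.3 × 0.077) + 100 = 10000/0.4851 + 100 ≈ 20714.3 mm ≈ 20.71 m.
Near limit Dn = s·(H − f)/(H + s − 2f) = 4810 × (20714.3 − 100) / (20714.3 + 4810 − 2 × 100) = 4810 × 20614.3 / 25324.3 ≈ 3915.4 mm.
Far limit Df = s·(H − f)/(H − s) = 4810 × (20714.3 − 100) / (20714.3 − 4810) = 4810 × 20614.3 / 15904.3 ≈ 6234.5 mm.
Depth of field = Df − Dn = 6234.5 − 3915.4 ≈ 2319.1 mm ≈ 2.32 m.

2.32 m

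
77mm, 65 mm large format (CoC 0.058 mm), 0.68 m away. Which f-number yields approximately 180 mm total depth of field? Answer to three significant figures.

Write h = H − f = f²/(N·c). The thin-lens limits are Dn = s·h/(h + (s−f)) and Df = s·h/(h − (s−f)), so DoF = Df − Dn = 2·s·(s−f)·h / (h² − (s−f)²).
That is a quadratic in h: DoF·h² − 2·s·(s−f)·h − DoF·(s−f)² = 0 ⇒ h = (s−f)·(s + √(s² + DoF²)) / DoF = 603 × (680 + √(680² + 180²)) / 180 = 603 × (680 + 703.420) / 180 ≈ 4634.5 mm.
Then N = f²/(c·h) = 77² / (0.058 × 4634.5) = 5929 / 268.80 ≈ 22.1.

f/22.1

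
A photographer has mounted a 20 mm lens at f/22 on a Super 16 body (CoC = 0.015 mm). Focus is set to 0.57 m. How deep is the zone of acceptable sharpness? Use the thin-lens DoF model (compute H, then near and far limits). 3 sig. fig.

0.651 m

Hyperfocal distance H = f²/(N·c) + f = 20²/(22 × 0.015) + 20 = 400/0.33 + 20 ≈ 1232.1 mm ≈ 1.232 m.
Near limit Dn = s·(H − f)/(H + s − 2f) = 570 × (1232.1 − 20) / (1232.1 + 570 − 2 × 20) = 570 × 1212.1 / 1762.1 ≈ 392.09 mm.
Far limit Df = s·(H − f)/(H − s) = 570 × (1232.1 − 20) / (1232.1 − 570) = 570 × 1212.1 / 662.1 ≈ 1043.48 mm.
Depth of field = Df − Dn = 1043.48 − 392.09 ≈ 651.39 mm ≈ 0.651 m.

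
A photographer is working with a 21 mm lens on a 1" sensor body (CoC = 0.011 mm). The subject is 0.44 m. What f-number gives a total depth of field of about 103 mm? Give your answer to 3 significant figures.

Write h = H − f = f²/(N·c). The thin-lens limits are Dn = s·h/(h + (s−f)) and Df = s·h/(h − (s−f)), so DoF = Df − Dn = 2·s·(s−f)·h / (h² − (s−f)²).
That is a quadratic in h: DoF·h² − 2·s·(s−f)·h − DoF·(s−f)² = 0 ⇒ h = (s−f)·(s + √(s² + DoF²)) / DoF = 419 × (440 + √(440² + 103²)) / 103 = 419 × (440 + 451.895) / 103 ≈ 3628.2 mm.
Then N = f²/(c·h) = 21² / (0.011 × 3628.2) = 441 / 39.910 ≈ 11.

f/11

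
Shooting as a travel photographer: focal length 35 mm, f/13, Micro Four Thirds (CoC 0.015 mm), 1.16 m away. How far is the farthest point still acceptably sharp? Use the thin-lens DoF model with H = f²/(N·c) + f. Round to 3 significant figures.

1.41 m

Hyperfocal distance H = f²/(N·c) + f = 35²/(13 × 0.015) + 35 = 1225/0.195 + 35 ≈ 6317.1 mm ≈ 6.317 m.
Far limit Df = s·(H − f)/(H − s) = 1160 × (6317.1 − 35) / (6317.1 − 1160) = 1160 × 6282.1 / 5157.1 ≈ 1413.1 mm ≈ 1.41 m.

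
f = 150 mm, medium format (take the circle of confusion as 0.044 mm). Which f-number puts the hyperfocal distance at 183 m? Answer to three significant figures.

Rearrange H = f²/(N·c) + f for N: N = f² / ((H − f)·c).
N = 150² / ((183000 − 150) × 0.044) = 22500 / 8045 ≈ 2.80.

f/2.80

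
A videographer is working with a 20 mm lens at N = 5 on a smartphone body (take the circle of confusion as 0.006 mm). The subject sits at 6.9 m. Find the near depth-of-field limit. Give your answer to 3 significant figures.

Hyperfocal distance H = f²/(N·c) + f = 20²/(5 × 0.006) + 20 = 400/0.03 + 20 ≈ 13353.3 mm ≈ 13.35 m.
Near limit Dn = s·(H − f)/(H + s − 2f) = 6900 × (13353.3 − 20) / (13353.3 + 6900 − 2 × 20) = 6900 × 13333.3 / 20213.3 ≈ 4551.5 mm ≈ 4.55 m.

4.55 m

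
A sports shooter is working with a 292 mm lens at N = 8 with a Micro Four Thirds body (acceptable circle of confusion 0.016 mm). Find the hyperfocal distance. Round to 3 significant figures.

666 m

Hyperfocal distance H = f²/(N·c) + f = 292²/(8 × 0.016) + 292 = 85264/0.128 + 292 ≈ 666417.0 mm ≈ 666 m.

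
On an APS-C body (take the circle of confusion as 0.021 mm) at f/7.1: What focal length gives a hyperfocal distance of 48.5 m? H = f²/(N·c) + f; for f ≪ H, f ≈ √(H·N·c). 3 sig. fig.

85.0 mm

From H = f²/(N·c) + f, with f ≪ H: f ≈ √(H·N·c) = √(48500 × 7.1 × 0.021) = √7231.4 ≈ 85.04 mm.
The +f correction barely moves this — solving exactly, f² + N·c·f − N·c·H = 0 ⇒ f = (−N·c + √((N·c)² + 4·N·c·H))/2 = (−0.1491 + √28925)/2 ≈ 84.963 mm, so f ≈ 85.0 mm.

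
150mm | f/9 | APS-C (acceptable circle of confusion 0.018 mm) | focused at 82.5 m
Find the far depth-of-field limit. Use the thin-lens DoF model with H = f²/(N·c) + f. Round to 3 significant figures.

Hyperfocal distance H = f²/(N·c) + f = 150²/(9 × 0.018) + 150 = 22500/0.162 + 150 ≈ 139038.9 mm ≈ 139.0 m.
Far limit Df = s·(H − f)/(H − s) = 82500 × (139038.9 − 150) / (139038.9 − 82500) = 82500 × 138888.9 / 56538.9 ≈ 202663 mm ≈ 203 m.

203 m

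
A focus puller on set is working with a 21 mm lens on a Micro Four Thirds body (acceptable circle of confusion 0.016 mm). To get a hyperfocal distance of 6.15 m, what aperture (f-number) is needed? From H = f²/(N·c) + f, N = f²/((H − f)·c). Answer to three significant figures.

Rearrange H = f²/(N·c) + f for N: N = f² / ((H − f)·c).
N = 21² / ((6150 − 21) × 0.016) = 441 / 98.06 ≈ 4.50.

f/4.50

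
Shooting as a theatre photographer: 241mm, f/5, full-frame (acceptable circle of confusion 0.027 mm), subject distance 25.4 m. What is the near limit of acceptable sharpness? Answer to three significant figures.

24.0 m

Hyperfocal distance H = f²/(N·c) + f = 241²/(5 × 0.027) + 241 = 58081/0.135 + 241 ≈ 430470.6 mm ≈ 430.5 m.
Near limit Dn = s·(H − f)/(H + s − 2f) = 25400 × (430470.6 − 241) / (430470.6 + 25400 − 2 × 241) = 25400 × 430229.6 / 455388.6 ≈ 23997 mm ≈ 24.0 m.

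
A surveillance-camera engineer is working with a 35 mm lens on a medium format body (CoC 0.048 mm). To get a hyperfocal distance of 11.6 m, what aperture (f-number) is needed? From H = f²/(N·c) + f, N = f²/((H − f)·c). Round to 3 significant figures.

Rearrange H = f²/(N·c) + f for N: N = f² / ((H − f)·c).
N = 35² / ((11600 − 35) × 0.048) = 1225 / 555.1 ≈ 2.21.

f/2.21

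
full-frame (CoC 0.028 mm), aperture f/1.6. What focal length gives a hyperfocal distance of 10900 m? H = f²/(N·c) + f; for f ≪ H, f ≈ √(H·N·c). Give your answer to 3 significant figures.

From H = f²/(N·c) + f, with f ≪ H: f ≈ √(H·N·c) = √(10900000 × 1.6 × 0.028) = √488320 ≈ 698.8 mm.
The +f correction barely moves this — solving exactly, f² + N·c·f − N·c·H = 0 ⇒ f = (−N·c + √((N·c)² + 4·N·c·H))/2 = (−0.0448 + √1953280)/2 ≈ 698.78 mm, so f ≈ 699 mm.

699 mm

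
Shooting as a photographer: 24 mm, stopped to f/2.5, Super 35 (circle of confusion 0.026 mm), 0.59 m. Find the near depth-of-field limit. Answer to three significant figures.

Hyperfocal distance H = f²/(N·c) + f = 24²/(2.5 × 0.026) + 24 = 576/0.065 + 24 ≈ 8885.5 mm ≈ 8.886 m.
Near limit Dn = s·(H − f)/(H + s − 2f) = 590 × (8885.5 − 24) / (8885.5 + 590 − 2 × 24) = 590 × 8861.5 / 9427.5 ≈ 554.58 mm ≈ 0.555 m.

0.555 m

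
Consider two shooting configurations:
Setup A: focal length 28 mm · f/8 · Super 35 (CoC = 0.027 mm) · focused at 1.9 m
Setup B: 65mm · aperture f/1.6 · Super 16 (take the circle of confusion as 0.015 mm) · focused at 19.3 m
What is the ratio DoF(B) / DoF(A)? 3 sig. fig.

Setup A: H = 28²/(8×0.027) + 28 ≈ 3657.6 mm; DoF = Df − Dn = 3923.6 − 1253.5 ≈ 2670.1 mm.
Setup B: H = 65²/(1.6×0.015) + 65 ≈ 176106.7 mm; DoF = Df − Dn = 21667.5 − 17398.9 ≈ 4268.6 mm.
Ratio = 4268.6 / 2670.1 ≈ 1.60.

1.60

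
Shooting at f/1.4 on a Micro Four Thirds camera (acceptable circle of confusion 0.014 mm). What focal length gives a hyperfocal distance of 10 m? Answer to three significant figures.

From H = f²/(N·c) + f, with f ≪ H: f ≈ √(H·N·c) = √(10000 × 1.4 × 0.014) = √196.00 ≈ 14.00 mm.
The +f correction barely moves this — solving exactly, f² + N·c·f − N·c·H = 0 ⇒ f = (−N·c + √((N·c)² + 4·N·c·H))/2 = (−0.0196 + √784.00)/2 ≈ 13.990 mm, so f ≈ 14.0 mm.

14.0 mm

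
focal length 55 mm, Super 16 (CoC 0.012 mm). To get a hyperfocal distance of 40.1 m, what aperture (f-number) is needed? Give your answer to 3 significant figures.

Rearrange H = f²/(N·c) + f for N: N = f² / ((H − f)·c).
N = 55² / ((40100 − 55) × 0.012) = 3025 / 480.5 ≈ 6.30.

f/6.30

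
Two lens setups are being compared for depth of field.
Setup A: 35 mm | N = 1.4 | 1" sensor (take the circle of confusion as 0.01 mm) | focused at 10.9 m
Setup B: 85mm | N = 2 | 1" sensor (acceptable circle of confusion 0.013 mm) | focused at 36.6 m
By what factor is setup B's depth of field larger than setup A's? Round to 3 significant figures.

Setup A: H = 35²/(1.4×0.01) + 35 ≈ 87535.0 mm; DoF = Df − Dn = 12445.4 − 9696.0 ≈ 2749.4 mm.
Setup B: H = 85²/(2×0.013) + 85 ≈ 277969.6 mm; DoF = Df − Dn = 42136.9 − 32349.2 ≈ 9787.7 mm.
Ratio = 9787.7 / 2749.4 ≈ 3.56.

3.56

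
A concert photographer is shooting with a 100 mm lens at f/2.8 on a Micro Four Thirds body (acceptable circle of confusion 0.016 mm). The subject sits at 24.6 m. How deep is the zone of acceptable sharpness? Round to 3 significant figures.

5.47 m

Hyperfocal distance H = f²/(N·c) + f = 100²/(2.8 × 0.016) + 100 = 10000/0.0448 + 100 ≈ 223314.3 mm ≈ 223.3 m.
Near limit Dn = s·(H − f)/(H + s − 2f) = 24600 × (223314.3 − 100) / (223314.3 + 24600 − 2 × 100) = 24600 × 223214.3 / 247714.3 ≈ 22167.0 mm.
Far limit Df = s·(H − f)/(H − s) = 24600 × (223314.3 − 100) / (223314.3 − 24600) = 24600 × 223214.3 / 198714.3 ≈ 27633.0 mm.
Depth of field = Df − Dn = 27633.0 − 22167.0 ≈ 5466.0 mm ≈ 5.47 m.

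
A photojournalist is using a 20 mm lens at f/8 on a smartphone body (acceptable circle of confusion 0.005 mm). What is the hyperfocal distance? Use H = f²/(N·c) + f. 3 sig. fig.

10.0 m

Hyperfocal distance H = f²/(N·c) + f = 20²/(8 × 0.005) + 20 = 400/0.04 + 20 ≈ 10020.0 mm ≈ 10.0 m.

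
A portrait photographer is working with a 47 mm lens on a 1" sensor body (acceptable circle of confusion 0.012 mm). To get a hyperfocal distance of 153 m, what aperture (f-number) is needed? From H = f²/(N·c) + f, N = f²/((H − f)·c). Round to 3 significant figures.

f/1.20

Rearrange H = f²/(N·c) + f for N: N = f² / ((H − f)·c).
N = 47² / ((153000 − 47) × 0.012) = 2209 / 1835 ≈ 1.20.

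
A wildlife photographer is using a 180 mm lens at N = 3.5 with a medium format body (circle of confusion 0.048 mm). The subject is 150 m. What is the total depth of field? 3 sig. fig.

588 m

Hyperfocal distance H = f²/(N·c) + f = 180²/(3.5 × 0.048) + 180 = 32400/0.168 + 180 ≈ 193037.1 mm ≈ 193.0 m.
Near limit Dn = s·(H − f)/(H + s − 2f) = 150000 × (193037.1 − 180) / (193037.1 + 150000 − 2 × 180) = 150000 × 192857.1 / 342677.1 ≈ 84419 mm.
Far limit Df = s·(H − f)/(H − s) = 150000 × (193037.1 − 180) / (193037.1 − 150000) = 150000 × 192857.1 / 43037.1 ≈ 672177 mm.
Depth of field = Df − Dn = 672177 − 84419 ≈ 587758 mm ≈ 588 m.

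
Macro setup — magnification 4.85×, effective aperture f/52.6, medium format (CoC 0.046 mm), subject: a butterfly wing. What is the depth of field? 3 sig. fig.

0.206 mm

At magnification m, DoF ≈ 2·N_eff·c/m² = 2 × 52.6 × 0.046 / 4.85² = 4.839 / 23.52 ≈ 0.206 mm.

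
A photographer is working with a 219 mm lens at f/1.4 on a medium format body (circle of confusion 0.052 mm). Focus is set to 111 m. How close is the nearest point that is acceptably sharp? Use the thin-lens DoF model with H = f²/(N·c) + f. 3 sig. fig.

Hyperfocal distance H = f²/(N·c) + f = 219²/(1.4 × 0.052) + 219 = 47961/0.0728 + 219 ≈ 659023.9 mm ≈ 659.0 m.
Near limit Dn = s·(H − f)/(H + s − 2f) = 111000 × (659023.9 − 219) / (659023.9 + 111000 − 2 × 219) = 111000 × 658804.9 / 769585.9 ≈ 95022 mm ≈ 95.0 m.

95.0 m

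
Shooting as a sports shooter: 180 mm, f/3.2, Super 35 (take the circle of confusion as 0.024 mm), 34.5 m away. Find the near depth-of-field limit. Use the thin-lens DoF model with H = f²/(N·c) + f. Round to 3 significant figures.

31.9 m

Hyperfocal distance H = f²/(N·c) + f = 180²/(3.2 × 0.024) + 180 = 32400/0.0768 + 180 ≈ 422055.0 mm ≈ 422.1 m.
Near limit Dn = s·(H − f)/(H + s − 2f) = 34500 × (422055.0 − 180) / (422055.0 + 34500 − 2 × 180) = 34500 × 421875.0 / 456195.0 ≈ 31905 mm ≈ 31.9 m.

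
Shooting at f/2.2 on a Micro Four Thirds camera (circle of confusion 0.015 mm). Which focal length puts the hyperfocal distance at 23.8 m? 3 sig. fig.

From H = f²/(N·c) + f, with f ≪ H: f ≈ √(H·N·c) = √(23800 × 2.2 × 0.015) = √785.40 ≈ 28.02 mm.
The +f correction barely moves this — solving exactly, f² + N·c·f − N·c·H = 0 ⇒ f = (−N·c + √((N·c)² + 4·N·c·H))/2 = (−0.033 + √3141.6)/2 ≈ 28.008 mm, so f ≈ 28.0 mm.

28.0 mm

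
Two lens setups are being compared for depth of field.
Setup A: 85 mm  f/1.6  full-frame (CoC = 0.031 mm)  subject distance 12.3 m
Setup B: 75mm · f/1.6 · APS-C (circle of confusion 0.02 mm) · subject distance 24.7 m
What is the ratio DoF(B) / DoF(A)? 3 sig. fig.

3.40

Setup A: H = 85²/(1.6×0.031) + 85 ≈ 145750.3 mm; DoF = Df − Dn = 13425.8 − 11348.4 ≈ 2077.4 mm.
Setup B: H = 75²/(1.6×0.02) + 75 ≈ 175856.2 mm; DoF = Df − Dn = 28723.9 − 21665.0 ≈ 7058.9 mm.
Ratio = 7058.9 / 2077.4 ≈ 3.40.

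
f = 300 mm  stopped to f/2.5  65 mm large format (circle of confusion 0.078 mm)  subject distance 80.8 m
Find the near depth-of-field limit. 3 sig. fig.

68.8 m

Hyperfocal distance H = f²/(N·c) + f = 300²/(2.5 × 0.078) + 300 = 90000/0.195 + 300 ≈ 461838.5 mm ≈ 461.8 m.
Near limit Dn = s·(H − f)/(H + s − 2f) = 80800 × (461838.5 − 300) / (461838.5 + 80800 − 2 × 300) = 80800 × 461538.5 / 542038.5 ≈ 68800 mm ≈ 68.8 m.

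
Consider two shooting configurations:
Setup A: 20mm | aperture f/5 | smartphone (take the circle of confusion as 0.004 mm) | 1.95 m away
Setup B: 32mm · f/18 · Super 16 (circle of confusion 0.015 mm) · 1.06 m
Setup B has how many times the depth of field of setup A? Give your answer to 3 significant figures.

1.63

Setup A: H = 20²/(5×0.004) + 20 ≈ 20020.0 mm; DoF = Df − Dn = 2158.27 − 1778.39 ≈ 379.88 mm.
Setup B: H = 32²/(18×0.015) + 32 ≈ 3824.6 mm; DoF = Df − Dn = 1454.16 − 833.95 ≈ 620.21 mm.
Ratio = 620.21 / 379.88 ≈ 1.63.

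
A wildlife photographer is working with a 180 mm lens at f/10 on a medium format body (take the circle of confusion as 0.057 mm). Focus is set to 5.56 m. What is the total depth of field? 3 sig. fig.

1.06 m

Hyperfocal distance H = f²/(N·c) + f = 180²/(10 × 0.057) + 180 = 32400/0.57 + 180 ≈ 57022.1 mm ≈ 57.02 m.
Near limit Dn = s·(H − f)/(H + s − 2f) = 5560 × (57022.1 − 180) / (57022.1 + 5560 − 2 × 180) = 5560 × 56842.1 / 62222.1 ≈ 5079.3 mm.
Far limit Df = s·(H − f)/(H − s) = 5560 × (57022.1 − 180) / (57022.1 − 5560) = 5560 × 56842.1 / 51462.1 ≈ 6141.3 mm.
Depth of field = Df − Dn = 6141.3 − 5079.3 ≈ 1062.0 mm ≈ 1.06 m.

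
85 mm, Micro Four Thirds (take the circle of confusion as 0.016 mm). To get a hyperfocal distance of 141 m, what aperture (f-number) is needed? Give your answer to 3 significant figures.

f/3.20

Rearrange H = f²/(N·c) + f for N: N = f² / ((H − f)·c).
N = 85² / ((141000 − 85) × 0.016) = 7225 / 2255 ≈ 3.20.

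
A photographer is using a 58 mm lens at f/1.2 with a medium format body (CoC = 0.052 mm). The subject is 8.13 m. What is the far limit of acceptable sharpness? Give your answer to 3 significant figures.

Hyperfocal distance H = f²/(N·c) + f = 58²/(1.2 × 0.052) + 58 = 3364/0.0624 + 58 ≈ 53968.3 mm ≈ 53.97 m.
Far limit Df = s·(H − f)/(H − s) = 8130 × (53968.3 − 58) / (53968.3 − 8130) = 8130 × 53910.3 / 45838.3 ≈ 9561.7 mm ≈ 9.56 m.

9.56 m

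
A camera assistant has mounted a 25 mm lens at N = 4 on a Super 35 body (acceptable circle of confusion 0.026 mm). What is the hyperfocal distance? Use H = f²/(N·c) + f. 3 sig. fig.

Hyperfocal distance H = f²/(N·c) + f = 25²/(4 × 0.026) + 25 = 625/0.104 + 25 ≈ 6034.6 mm ≈ 6.03 m.

6.03 m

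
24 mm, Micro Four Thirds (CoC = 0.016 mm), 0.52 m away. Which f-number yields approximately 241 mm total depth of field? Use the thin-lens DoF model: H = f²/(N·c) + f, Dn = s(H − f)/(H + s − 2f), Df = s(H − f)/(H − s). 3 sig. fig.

f/16

Write h = H − f = f²/(N·c). The thin-lens limits are Dn = s·h/(h + (s−f)) and Df = s·h/(h − (s−f)), so DoF = Df − Dn = 2·s·(s−f)·h / (h² − (s−f)²).
That is a quadratic in h: DoF·h² − 2·s·(s−f)·h − DoF·(s−f)² = 0 ⇒ h = (s−f)·(s + √(s² + DoF²)) / DoF = 496 × (520 + √(520² + 241²)) / 241 = 496 × (520 + 573.133) / 241 ≈ 2249.8 mm.
Then N = f²/(c·h) = 24² / (0.016 × 2249.8) = 576 / 35.996 ≈ 16.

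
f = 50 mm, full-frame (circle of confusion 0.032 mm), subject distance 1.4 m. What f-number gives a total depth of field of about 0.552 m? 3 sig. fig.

Write h = H − f = f²/(N·c). The thin-lens limits are Dn = s·h/(h + (s−f)) and Df = s·h/(h − (s−f)), so DoF = Df − Dn = 2·s·(s−f)·h / (h² − (s−f)²).
That is a quadratic in h: DoF·h² − 2·s·(s−f)·h − DoF·(s−f)² = 0 ⇒ h = (s−f)·(s + √(s² + DoF²)) / DoF = 1350 × (1400 + √(1400² + 552²)) / 552 = 1350 × (1400 + 1504.89) / 552 ≈ 7104.4 mm.
Then N = f²/(c·h) = 50² / (0.032 × 7104.4) = 2500 / 227.34 ≈ 11.

f/11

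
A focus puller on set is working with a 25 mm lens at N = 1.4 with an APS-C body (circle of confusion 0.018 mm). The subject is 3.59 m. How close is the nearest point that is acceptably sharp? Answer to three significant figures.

3.14 m

Hyperfocal distance H = f²/(N·c) + f = 25²/(1.4 × 0.018) + 25 = 625/0.0252 + 25 ≈ 24826.6 mm ≈ 24.83 m.
Near limit Dn = s·(H − f)/(H + s − 2f) = 3590 × (24826.6 − 25) / (24826.6 + 3590 − 2 × 25) = 3590 × 24801.6 / 28366.6 ≈ 3138.8 mm ≈ 3.14 m.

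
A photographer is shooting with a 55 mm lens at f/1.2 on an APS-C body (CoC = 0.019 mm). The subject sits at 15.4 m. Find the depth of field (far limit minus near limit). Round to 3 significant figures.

3.61 m

Hyperfocal distance H = f²/(N·c) + f = 55²/(1.2 × 0.019) + 55 = 3025/0.0228 + 55 ≈ 132730.4 mm ≈ 132.7 m.
Near limit Dn = s·(H − f)/(H + s − 2f) = 15400 × (132730.4 − 55) / (132730.4 + 15400 − 2 × 55) = 15400 × 132675.4 / 148020.4 ≈ 13803.5 mm.
Far limit Df = s·(H − f)/(H − s) = 15400 × (132730.4 − 55) / (132730.4 − 15400) = 15400 × 132675.4 / 117330.4 ≈ 17414.1 mm.
Depth of field = Df − Dn = 17414.1 − 13803.5 ≈ 3610.6 mm ≈ 3.61 m.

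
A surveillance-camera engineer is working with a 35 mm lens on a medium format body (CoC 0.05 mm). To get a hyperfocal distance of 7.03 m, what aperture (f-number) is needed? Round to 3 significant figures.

f/3.50

Rearrange H = f²/(N·c) + f for N: N = f² / ((H − f)·c).
N = 35² / ((7030 − 35) × 0.05) = 1225 / 349.8 ≈ 3.50.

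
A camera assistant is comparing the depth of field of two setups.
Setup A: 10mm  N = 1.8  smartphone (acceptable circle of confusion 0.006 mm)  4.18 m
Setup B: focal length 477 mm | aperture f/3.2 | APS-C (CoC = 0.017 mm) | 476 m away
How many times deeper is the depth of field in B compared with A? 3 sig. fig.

Setup A: H = 10²/(1.8×0.006) + 10 ≈ 9269.3 mm; DoF = Df − Dn = 7605.0 − 2882.0 ≈ 4723.0 mm.
Setup B: H = 477²/(3.2×0.017) + 477 ≈ 4182995.4 mm; DoF = Df − Dn = 537060 − 427407 ≈ 109653 mm.
Ratio = 109653 / 4723.0 ≈ 23.2.

23.2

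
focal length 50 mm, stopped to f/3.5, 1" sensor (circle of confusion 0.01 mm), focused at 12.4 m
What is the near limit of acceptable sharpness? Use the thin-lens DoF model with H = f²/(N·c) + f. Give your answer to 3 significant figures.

10.6 m

Hyperfocal distance H = f²/(N·c) + f = 50²/(3.5 × 0.01) + 50 = 2500/0.035 + 50 ≈ 71478.6 mm ≈ 71.48 m.
Near limit Dn = s·(H − f)/(H + s − 2f) = 12400 × (71478.6 − 50) / (71478.6 + 12400 − 2 × 50) = 12400 × 71428.6 / 83778.6 ≈ 10572 mm ≈ 10.6 m.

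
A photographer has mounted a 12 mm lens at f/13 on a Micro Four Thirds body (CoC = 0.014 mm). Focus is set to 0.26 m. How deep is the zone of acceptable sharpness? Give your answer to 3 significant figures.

Hyperfocal distance H = f²/(N·c) + f = 12²/(13 × 0.014) + 12 = 144/0.182 + 12 ≈ 803.2 mm ≈ 0.803 m.
Near limit Dn = s·(H − f)/(H + s − 2f) = 260 × (803.2 − 12) / (803.2 + 260 − 2 × 12) = 260 × 791.2 / 1039.2 ≈ 197.95 mm.
Far limit Df = s·(H − f)/(H − s) = 260 × (803.2 − 12) / (803.2 − 260) = 260 × 791.2 / 543.2 ≈ 378.70 mm.
Depth of field = Df − Dn = 378.70 − 197.95 ≈ 180.75 mm.

181 mm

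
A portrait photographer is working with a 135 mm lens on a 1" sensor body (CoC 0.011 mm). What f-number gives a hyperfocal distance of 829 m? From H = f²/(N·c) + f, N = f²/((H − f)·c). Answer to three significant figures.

f/2.00

Rearrange H = f²/(N·c) + f for N: N = f² / ((H − f)·c).
N = 135² / ((829000 − 135) × 0.011) = 18225 / 9118 ≈ 2.00.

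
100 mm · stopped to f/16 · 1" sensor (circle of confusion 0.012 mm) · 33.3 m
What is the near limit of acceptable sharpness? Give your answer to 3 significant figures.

Hyperfocal distance H = f²/(N·c) + f = 100²/(16 × 0.012) + 100 = 10000/0.192 + 100 ≈ 52183.3 mm ≈ 52.18 m.
Near limit Dn = s·(H − f)/(H + s − 2f) = 33300 × (52183.3 − 100) / (52183.3 + 33300 − 2 × 100) = 33300 × 52083.3 / 85283.3 ≈ 20337 mm ≈ 20.3 m.

20.3 m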